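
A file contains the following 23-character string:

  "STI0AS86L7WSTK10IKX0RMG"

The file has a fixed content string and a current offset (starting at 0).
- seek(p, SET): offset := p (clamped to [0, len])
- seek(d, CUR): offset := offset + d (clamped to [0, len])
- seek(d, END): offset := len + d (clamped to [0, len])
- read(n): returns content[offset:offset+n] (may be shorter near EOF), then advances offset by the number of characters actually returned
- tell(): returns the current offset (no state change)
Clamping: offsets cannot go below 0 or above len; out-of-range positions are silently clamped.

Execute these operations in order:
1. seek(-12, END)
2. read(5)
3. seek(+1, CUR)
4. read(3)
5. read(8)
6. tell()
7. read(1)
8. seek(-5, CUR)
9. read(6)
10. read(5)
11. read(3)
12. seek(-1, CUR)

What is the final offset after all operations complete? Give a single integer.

Answer: 22

Derivation:
After 1 (seek(-12, END)): offset=11
After 2 (read(5)): returned 'STK10', offset=16
After 3 (seek(+1, CUR)): offset=17
After 4 (read(3)): returned 'KX0', offset=20
After 5 (read(8)): returned 'RMG', offset=23
After 6 (tell()): offset=23
After 7 (read(1)): returned '', offset=23
After 8 (seek(-5, CUR)): offset=18
After 9 (read(6)): returned 'X0RMG', offset=23
After 10 (read(5)): returned '', offset=23
After 11 (read(3)): returned '', offset=23
After 12 (seek(-1, CUR)): offset=22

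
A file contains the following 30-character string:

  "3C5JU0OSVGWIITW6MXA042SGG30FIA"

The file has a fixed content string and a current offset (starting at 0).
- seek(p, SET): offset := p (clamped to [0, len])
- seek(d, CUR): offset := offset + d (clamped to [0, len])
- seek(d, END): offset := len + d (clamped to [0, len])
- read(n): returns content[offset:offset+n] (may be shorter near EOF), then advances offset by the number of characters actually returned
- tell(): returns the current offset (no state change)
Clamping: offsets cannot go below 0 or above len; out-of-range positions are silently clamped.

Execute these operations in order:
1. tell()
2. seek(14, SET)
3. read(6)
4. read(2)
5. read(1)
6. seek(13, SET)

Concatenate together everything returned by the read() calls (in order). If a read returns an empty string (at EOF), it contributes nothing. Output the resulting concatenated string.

Answer: W6MXA042S

Derivation:
After 1 (tell()): offset=0
After 2 (seek(14, SET)): offset=14
After 3 (read(6)): returned 'W6MXA0', offset=20
After 4 (read(2)): returned '42', offset=22
After 5 (read(1)): returned 'S', offset=23
After 6 (seek(13, SET)): offset=13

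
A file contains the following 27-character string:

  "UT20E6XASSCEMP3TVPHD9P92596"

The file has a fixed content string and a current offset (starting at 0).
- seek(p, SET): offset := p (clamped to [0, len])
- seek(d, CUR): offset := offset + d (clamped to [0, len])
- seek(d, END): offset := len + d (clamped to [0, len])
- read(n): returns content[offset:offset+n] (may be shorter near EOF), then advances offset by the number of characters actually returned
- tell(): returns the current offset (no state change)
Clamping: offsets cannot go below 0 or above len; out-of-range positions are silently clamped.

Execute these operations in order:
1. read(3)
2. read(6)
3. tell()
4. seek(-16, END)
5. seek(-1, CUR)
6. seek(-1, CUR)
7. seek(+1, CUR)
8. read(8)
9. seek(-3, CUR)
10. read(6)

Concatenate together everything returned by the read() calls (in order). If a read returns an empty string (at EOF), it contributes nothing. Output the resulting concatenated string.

After 1 (read(3)): returned 'UT2', offset=3
After 2 (read(6)): returned '0E6XAS', offset=9
After 3 (tell()): offset=9
After 4 (seek(-16, END)): offset=11
After 5 (seek(-1, CUR)): offset=10
After 6 (seek(-1, CUR)): offset=9
After 7 (seek(+1, CUR)): offset=10
After 8 (read(8)): returned 'CEMP3TVP', offset=18
After 9 (seek(-3, CUR)): offset=15
After 10 (read(6)): returned 'TVPHD9', offset=21

Answer: UT20E6XASCEMP3TVPTVPHD9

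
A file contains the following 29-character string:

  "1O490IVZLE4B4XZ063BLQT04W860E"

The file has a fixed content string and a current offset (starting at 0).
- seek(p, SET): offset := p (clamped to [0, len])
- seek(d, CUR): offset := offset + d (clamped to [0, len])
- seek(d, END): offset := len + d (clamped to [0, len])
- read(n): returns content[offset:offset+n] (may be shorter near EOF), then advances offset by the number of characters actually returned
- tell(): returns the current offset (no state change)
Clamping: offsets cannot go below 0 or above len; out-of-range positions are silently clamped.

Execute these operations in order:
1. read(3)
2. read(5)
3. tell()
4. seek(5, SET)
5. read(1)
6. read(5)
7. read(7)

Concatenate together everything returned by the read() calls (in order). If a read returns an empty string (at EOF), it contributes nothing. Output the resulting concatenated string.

Answer: 1O490IVZIVZLE4B4XZ063

Derivation:
After 1 (read(3)): returned '1O4', offset=3
After 2 (read(5)): returned '90IVZ', offset=8
After 3 (tell()): offset=8
After 4 (seek(5, SET)): offset=5
After 5 (read(1)): returned 'I', offset=6
After 6 (read(5)): returned 'VZLE4', offset=11
After 7 (read(7)): returned 'B4XZ063', offset=18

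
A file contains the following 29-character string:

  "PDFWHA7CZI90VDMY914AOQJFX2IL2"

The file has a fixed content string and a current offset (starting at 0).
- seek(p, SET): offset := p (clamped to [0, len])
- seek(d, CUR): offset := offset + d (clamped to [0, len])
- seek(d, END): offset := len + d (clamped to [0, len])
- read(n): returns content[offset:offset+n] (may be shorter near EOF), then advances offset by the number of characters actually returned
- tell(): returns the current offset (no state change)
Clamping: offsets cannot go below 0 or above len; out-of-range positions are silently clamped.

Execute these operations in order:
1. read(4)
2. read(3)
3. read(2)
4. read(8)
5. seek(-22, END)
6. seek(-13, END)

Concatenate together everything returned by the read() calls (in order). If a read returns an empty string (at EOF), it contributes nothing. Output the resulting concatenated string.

Answer: PDFWHA7CZI90VDMY9

Derivation:
After 1 (read(4)): returned 'PDFW', offset=4
After 2 (read(3)): returned 'HA7', offset=7
After 3 (read(2)): returned 'CZ', offset=9
After 4 (read(8)): returned 'I90VDMY9', offset=17
After 5 (seek(-22, END)): offset=7
After 6 (seek(-13, END)): offset=16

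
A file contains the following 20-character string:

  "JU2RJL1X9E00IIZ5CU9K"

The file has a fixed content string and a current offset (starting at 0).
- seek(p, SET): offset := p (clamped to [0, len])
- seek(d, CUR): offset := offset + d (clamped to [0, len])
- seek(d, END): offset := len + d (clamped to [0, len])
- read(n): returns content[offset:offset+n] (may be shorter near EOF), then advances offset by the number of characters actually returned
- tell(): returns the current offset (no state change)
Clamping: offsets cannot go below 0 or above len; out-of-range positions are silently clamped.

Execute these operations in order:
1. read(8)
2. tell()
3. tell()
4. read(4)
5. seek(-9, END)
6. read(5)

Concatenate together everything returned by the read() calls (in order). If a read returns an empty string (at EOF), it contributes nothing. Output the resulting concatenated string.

Answer: JU2RJL1X9E000IIZ5

Derivation:
After 1 (read(8)): returned 'JU2RJL1X', offset=8
After 2 (tell()): offset=8
After 3 (tell()): offset=8
After 4 (read(4)): returned '9E00', offset=12
After 5 (seek(-9, END)): offset=11
After 6 (read(5)): returned '0IIZ5', offset=16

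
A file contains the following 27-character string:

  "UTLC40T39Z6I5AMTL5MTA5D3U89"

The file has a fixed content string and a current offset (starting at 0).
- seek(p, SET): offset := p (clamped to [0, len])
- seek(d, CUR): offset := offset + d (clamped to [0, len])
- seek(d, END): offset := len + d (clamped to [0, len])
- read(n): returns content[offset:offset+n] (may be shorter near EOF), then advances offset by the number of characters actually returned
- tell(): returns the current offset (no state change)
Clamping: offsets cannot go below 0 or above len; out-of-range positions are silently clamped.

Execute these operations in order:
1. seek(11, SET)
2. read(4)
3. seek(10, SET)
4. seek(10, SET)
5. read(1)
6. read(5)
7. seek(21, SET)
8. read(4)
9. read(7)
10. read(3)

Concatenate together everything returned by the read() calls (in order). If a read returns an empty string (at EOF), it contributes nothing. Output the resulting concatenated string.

Answer: I5AM6I5AMT5D3U89

Derivation:
After 1 (seek(11, SET)): offset=11
After 2 (read(4)): returned 'I5AM', offset=15
After 3 (seek(10, SET)): offset=10
After 4 (seek(10, SET)): offset=10
After 5 (read(1)): returned '6', offset=11
After 6 (read(5)): returned 'I5AMT', offset=16
After 7 (seek(21, SET)): offset=21
After 8 (read(4)): returned '5D3U', offset=25
After 9 (read(7)): returned '89', offset=27
After 10 (read(3)): returned '', offset=27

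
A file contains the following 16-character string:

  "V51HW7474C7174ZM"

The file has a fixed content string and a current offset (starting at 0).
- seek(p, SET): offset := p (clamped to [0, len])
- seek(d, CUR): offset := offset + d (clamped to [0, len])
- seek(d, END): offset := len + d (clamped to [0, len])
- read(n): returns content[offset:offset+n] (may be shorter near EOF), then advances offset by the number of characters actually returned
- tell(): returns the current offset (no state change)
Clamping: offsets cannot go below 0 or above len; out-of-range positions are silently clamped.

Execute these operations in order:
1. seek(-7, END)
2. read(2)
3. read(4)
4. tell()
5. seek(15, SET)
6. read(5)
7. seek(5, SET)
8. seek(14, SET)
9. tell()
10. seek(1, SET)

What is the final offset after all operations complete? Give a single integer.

Answer: 1

Derivation:
After 1 (seek(-7, END)): offset=9
After 2 (read(2)): returned 'C7', offset=11
After 3 (read(4)): returned '174Z', offset=15
After 4 (tell()): offset=15
After 5 (seek(15, SET)): offset=15
After 6 (read(5)): returned 'M', offset=16
After 7 (seek(5, SET)): offset=5
After 8 (seek(14, SET)): offset=14
After 9 (tell()): offset=14
After 10 (seek(1, SET)): offset=1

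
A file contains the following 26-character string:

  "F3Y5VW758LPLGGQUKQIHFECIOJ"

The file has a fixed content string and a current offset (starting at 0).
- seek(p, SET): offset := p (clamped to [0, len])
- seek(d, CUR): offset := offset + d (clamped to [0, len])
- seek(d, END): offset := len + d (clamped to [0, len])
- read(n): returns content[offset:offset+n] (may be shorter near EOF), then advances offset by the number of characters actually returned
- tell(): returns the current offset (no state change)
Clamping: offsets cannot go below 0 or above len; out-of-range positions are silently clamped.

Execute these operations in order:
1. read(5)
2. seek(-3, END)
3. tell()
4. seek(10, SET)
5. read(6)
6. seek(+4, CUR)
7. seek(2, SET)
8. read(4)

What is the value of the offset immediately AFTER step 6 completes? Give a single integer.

Answer: 20

Derivation:
After 1 (read(5)): returned 'F3Y5V', offset=5
After 2 (seek(-3, END)): offset=23
After 3 (tell()): offset=23
After 4 (seek(10, SET)): offset=10
After 5 (read(6)): returned 'PLGGQU', offset=16
After 6 (seek(+4, CUR)): offset=20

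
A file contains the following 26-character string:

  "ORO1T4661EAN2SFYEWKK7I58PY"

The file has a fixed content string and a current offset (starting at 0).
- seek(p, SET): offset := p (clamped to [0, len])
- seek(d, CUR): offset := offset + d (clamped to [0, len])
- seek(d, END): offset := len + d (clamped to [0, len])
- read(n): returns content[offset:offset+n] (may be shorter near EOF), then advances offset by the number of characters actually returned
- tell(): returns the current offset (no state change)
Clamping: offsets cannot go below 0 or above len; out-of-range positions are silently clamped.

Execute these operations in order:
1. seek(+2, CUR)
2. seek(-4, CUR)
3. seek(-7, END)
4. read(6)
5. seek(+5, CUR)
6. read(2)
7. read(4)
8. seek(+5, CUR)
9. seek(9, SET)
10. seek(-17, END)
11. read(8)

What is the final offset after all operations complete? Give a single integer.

Answer: 17

Derivation:
After 1 (seek(+2, CUR)): offset=2
After 2 (seek(-4, CUR)): offset=0
After 3 (seek(-7, END)): offset=19
After 4 (read(6)): returned 'K7I58P', offset=25
After 5 (seek(+5, CUR)): offset=26
After 6 (read(2)): returned '', offset=26
After 7 (read(4)): returned '', offset=26
After 8 (seek(+5, CUR)): offset=26
After 9 (seek(9, SET)): offset=9
After 10 (seek(-17, END)): offset=9
After 11 (read(8)): returned 'EAN2SFYE', offset=17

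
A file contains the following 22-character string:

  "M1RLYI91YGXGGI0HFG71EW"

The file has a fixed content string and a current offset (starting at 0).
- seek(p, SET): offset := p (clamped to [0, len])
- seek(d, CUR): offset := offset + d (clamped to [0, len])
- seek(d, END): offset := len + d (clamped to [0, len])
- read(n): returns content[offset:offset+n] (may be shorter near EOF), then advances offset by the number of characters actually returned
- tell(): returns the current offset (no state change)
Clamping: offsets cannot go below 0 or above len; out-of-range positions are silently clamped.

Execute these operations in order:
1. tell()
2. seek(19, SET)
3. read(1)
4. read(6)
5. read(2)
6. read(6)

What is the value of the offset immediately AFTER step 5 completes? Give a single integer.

Answer: 22

Derivation:
After 1 (tell()): offset=0
After 2 (seek(19, SET)): offset=19
After 3 (read(1)): returned '1', offset=20
After 4 (read(6)): returned 'EW', offset=22
After 5 (read(2)): returned '', offset=22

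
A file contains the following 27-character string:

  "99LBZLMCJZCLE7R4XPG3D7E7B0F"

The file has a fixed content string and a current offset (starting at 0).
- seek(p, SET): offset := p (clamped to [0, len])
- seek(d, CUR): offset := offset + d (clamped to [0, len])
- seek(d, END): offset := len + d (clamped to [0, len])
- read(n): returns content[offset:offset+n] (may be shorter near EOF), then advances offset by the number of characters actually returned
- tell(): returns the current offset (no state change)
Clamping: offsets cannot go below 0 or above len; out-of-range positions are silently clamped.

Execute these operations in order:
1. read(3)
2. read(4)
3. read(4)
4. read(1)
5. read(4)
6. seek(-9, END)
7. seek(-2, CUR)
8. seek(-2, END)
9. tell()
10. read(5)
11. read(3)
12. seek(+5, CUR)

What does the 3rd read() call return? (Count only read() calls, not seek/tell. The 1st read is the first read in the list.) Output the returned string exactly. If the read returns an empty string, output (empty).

After 1 (read(3)): returned '99L', offset=3
After 2 (read(4)): returned 'BZLM', offset=7
After 3 (read(4)): returned 'CJZC', offset=11
After 4 (read(1)): returned 'L', offset=12
After 5 (read(4)): returned 'E7R4', offset=16
After 6 (seek(-9, END)): offset=18
After 7 (seek(-2, CUR)): offset=16
After 8 (seek(-2, END)): offset=25
After 9 (tell()): offset=25
After 10 (read(5)): returned '0F', offset=27
After 11 (read(3)): returned '', offset=27
After 12 (seek(+5, CUR)): offset=27

Answer: CJZC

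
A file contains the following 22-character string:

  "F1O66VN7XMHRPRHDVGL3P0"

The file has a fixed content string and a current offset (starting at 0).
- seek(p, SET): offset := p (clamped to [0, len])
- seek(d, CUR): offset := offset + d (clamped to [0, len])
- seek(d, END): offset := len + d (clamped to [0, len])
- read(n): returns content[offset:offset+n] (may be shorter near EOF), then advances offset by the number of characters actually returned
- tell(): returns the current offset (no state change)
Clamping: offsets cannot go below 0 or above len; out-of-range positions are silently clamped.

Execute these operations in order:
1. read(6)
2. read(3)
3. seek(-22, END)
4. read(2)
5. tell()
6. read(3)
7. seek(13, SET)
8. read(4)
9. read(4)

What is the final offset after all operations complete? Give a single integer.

Answer: 21

Derivation:
After 1 (read(6)): returned 'F1O66V', offset=6
After 2 (read(3)): returned 'N7X', offset=9
After 3 (seek(-22, END)): offset=0
After 4 (read(2)): returned 'F1', offset=2
After 5 (tell()): offset=2
After 6 (read(3)): returned 'O66', offset=5
After 7 (seek(13, SET)): offset=13
After 8 (read(4)): returned 'RHDV', offset=17
After 9 (read(4)): returned 'GL3P', offset=21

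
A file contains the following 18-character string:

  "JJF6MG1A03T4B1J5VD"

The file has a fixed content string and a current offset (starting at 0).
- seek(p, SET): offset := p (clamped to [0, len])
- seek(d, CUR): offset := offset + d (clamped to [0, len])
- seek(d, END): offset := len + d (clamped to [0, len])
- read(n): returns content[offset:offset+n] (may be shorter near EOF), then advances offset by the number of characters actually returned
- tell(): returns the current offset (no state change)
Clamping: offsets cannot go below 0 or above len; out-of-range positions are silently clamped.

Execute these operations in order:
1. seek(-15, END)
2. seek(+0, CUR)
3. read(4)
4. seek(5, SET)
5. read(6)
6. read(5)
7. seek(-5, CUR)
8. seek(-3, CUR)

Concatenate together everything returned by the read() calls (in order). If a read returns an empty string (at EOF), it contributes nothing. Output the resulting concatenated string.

After 1 (seek(-15, END)): offset=3
After 2 (seek(+0, CUR)): offset=3
After 3 (read(4)): returned '6MG1', offset=7
After 4 (seek(5, SET)): offset=5
After 5 (read(6)): returned 'G1A03T', offset=11
After 6 (read(5)): returned '4B1J5', offset=16
After 7 (seek(-5, CUR)): offset=11
After 8 (seek(-3, CUR)): offset=8

Answer: 6MG1G1A03T4B1J5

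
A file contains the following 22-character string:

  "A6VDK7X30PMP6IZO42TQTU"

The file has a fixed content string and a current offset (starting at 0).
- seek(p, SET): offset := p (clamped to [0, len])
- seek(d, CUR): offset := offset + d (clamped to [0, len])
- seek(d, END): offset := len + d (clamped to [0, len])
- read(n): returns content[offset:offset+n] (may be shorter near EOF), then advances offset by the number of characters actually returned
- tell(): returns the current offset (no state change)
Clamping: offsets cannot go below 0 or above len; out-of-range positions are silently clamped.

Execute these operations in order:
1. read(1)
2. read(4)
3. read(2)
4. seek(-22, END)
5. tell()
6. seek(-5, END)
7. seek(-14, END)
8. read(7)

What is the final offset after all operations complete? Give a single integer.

Answer: 15

Derivation:
After 1 (read(1)): returned 'A', offset=1
After 2 (read(4)): returned '6VDK', offset=5
After 3 (read(2)): returned '7X', offset=7
After 4 (seek(-22, END)): offset=0
After 5 (tell()): offset=0
After 6 (seek(-5, END)): offset=17
After 7 (seek(-14, END)): offset=8
After 8 (read(7)): returned '0PMP6IZ', offset=15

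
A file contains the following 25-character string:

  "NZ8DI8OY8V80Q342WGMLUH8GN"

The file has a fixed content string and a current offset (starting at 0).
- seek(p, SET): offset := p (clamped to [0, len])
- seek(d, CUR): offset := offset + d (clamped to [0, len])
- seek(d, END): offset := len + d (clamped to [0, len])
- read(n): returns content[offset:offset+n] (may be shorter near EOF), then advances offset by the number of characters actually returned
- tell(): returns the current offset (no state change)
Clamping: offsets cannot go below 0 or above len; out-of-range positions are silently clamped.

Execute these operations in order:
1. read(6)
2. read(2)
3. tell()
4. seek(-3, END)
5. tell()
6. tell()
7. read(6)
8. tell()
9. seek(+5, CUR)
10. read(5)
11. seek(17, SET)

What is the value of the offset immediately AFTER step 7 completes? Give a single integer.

Answer: 25

Derivation:
After 1 (read(6)): returned 'NZ8DI8', offset=6
After 2 (read(2)): returned 'OY', offset=8
After 3 (tell()): offset=8
After 4 (seek(-3, END)): offset=22
After 5 (tell()): offset=22
After 6 (tell()): offset=22
After 7 (read(6)): returned '8GN', offset=25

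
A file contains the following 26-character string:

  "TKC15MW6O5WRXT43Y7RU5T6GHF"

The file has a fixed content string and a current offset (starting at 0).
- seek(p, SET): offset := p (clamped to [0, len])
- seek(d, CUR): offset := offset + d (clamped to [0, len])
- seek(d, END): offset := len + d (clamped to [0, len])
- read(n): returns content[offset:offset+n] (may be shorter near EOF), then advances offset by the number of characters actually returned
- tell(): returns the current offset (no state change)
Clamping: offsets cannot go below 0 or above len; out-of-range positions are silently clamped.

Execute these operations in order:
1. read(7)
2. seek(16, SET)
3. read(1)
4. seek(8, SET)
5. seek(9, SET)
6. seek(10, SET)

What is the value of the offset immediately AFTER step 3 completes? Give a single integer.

Answer: 17

Derivation:
After 1 (read(7)): returned 'TKC15MW', offset=7
After 2 (seek(16, SET)): offset=16
After 3 (read(1)): returned 'Y', offset=17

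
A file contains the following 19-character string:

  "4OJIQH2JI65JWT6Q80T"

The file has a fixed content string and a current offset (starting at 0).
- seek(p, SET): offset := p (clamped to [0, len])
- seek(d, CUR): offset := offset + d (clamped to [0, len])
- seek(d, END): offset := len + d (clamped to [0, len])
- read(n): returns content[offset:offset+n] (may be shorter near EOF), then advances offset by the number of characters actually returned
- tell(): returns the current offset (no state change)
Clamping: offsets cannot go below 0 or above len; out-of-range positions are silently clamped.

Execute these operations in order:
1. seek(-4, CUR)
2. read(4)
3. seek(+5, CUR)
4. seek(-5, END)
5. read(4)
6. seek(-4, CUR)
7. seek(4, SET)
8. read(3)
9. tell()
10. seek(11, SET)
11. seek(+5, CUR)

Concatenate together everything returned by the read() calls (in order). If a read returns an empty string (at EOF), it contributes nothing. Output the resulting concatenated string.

After 1 (seek(-4, CUR)): offset=0
After 2 (read(4)): returned '4OJI', offset=4
After 3 (seek(+5, CUR)): offset=9
After 4 (seek(-5, END)): offset=14
After 5 (read(4)): returned '6Q80', offset=18
After 6 (seek(-4, CUR)): offset=14
After 7 (seek(4, SET)): offset=4
After 8 (read(3)): returned 'QH2', offset=7
After 9 (tell()): offset=7
After 10 (seek(11, SET)): offset=11
After 11 (seek(+5, CUR)): offset=16

Answer: 4OJI6Q80QH2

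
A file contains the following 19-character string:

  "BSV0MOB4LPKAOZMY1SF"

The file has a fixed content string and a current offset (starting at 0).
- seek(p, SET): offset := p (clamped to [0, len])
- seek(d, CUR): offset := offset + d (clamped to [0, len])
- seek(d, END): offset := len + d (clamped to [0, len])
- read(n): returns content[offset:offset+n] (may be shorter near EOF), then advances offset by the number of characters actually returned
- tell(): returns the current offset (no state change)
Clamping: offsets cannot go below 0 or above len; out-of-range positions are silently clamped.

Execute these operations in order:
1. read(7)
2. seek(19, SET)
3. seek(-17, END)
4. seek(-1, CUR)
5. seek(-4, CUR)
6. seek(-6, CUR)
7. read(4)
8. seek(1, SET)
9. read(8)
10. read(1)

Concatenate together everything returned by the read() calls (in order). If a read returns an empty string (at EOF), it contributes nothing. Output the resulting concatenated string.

After 1 (read(7)): returned 'BSV0MOB', offset=7
After 2 (seek(19, SET)): offset=19
After 3 (seek(-17, END)): offset=2
After 4 (seek(-1, CUR)): offset=1
After 5 (seek(-4, CUR)): offset=0
After 6 (seek(-6, CUR)): offset=0
After 7 (read(4)): returned 'BSV0', offset=4
After 8 (seek(1, SET)): offset=1
After 9 (read(8)): returned 'SV0MOB4L', offset=9
After 10 (read(1)): returned 'P', offset=10

Answer: BSV0MOBBSV0SV0MOB4LP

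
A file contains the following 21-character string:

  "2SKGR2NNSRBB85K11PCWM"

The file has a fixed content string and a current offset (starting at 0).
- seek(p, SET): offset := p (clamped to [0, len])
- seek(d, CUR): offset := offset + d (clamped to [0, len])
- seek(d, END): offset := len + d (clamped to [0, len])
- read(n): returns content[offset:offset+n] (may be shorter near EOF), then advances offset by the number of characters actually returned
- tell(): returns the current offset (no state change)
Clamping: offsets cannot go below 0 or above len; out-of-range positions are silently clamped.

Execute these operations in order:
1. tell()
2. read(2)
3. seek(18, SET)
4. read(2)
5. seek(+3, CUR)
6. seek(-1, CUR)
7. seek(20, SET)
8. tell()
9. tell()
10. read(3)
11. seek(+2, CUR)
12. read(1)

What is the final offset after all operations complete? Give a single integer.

Answer: 21

Derivation:
After 1 (tell()): offset=0
After 2 (read(2)): returned '2S', offset=2
After 3 (seek(18, SET)): offset=18
After 4 (read(2)): returned 'CW', offset=20
After 5 (seek(+3, CUR)): offset=21
After 6 (seek(-1, CUR)): offset=20
After 7 (seek(20, SET)): offset=20
After 8 (tell()): offset=20
After 9 (tell()): offset=20
After 10 (read(3)): returned 'M', offset=21
After 11 (seek(+2, CUR)): offset=21
After 12 (read(1)): returned '', offset=21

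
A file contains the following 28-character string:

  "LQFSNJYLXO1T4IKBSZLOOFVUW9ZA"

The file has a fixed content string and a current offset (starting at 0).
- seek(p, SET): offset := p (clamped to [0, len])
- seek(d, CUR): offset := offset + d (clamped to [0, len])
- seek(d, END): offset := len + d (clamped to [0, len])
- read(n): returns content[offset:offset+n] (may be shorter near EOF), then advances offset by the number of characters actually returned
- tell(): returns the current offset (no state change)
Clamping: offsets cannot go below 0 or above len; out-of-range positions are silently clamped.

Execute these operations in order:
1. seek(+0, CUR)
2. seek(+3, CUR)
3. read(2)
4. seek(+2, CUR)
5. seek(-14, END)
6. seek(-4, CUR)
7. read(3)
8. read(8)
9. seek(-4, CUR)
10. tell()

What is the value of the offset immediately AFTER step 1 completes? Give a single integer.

After 1 (seek(+0, CUR)): offset=0

Answer: 0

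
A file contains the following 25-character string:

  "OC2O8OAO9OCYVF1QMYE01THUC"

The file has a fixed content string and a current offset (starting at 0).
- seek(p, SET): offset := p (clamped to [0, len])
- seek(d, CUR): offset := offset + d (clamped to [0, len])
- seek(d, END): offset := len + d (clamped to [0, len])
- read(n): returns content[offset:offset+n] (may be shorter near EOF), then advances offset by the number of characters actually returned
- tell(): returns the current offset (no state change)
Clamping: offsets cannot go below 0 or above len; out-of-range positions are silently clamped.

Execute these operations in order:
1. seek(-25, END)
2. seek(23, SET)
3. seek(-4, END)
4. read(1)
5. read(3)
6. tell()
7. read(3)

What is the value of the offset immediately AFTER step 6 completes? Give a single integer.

After 1 (seek(-25, END)): offset=0
After 2 (seek(23, SET)): offset=23
After 3 (seek(-4, END)): offset=21
After 4 (read(1)): returned 'T', offset=22
After 5 (read(3)): returned 'HUC', offset=25
After 6 (tell()): offset=25

Answer: 25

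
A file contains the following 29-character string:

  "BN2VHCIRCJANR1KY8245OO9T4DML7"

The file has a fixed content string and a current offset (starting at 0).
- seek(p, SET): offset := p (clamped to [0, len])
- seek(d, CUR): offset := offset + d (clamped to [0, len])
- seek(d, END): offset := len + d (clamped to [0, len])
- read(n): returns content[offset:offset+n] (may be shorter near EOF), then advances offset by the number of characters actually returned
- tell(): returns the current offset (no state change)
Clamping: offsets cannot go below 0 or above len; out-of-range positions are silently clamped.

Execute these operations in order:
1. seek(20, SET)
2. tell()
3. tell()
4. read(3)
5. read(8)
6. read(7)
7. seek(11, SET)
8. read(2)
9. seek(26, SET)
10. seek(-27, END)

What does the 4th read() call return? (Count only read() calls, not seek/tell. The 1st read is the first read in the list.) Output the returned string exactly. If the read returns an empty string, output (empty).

Answer: NR

Derivation:
After 1 (seek(20, SET)): offset=20
After 2 (tell()): offset=20
After 3 (tell()): offset=20
After 4 (read(3)): returned 'OO9', offset=23
After 5 (read(8)): returned 'T4DML7', offset=29
After 6 (read(7)): returned '', offset=29
After 7 (seek(11, SET)): offset=11
After 8 (read(2)): returned 'NR', offset=13
After 9 (seek(26, SET)): offset=26
After 10 (seek(-27, END)): offset=2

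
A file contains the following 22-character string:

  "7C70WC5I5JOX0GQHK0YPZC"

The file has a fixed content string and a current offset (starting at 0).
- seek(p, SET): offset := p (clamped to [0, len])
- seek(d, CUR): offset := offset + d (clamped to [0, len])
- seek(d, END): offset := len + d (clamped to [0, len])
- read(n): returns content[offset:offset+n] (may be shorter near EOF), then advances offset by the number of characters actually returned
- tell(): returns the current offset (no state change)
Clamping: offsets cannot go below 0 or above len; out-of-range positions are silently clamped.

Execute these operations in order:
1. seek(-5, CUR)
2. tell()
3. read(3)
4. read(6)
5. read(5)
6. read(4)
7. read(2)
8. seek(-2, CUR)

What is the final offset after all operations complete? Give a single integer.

After 1 (seek(-5, CUR)): offset=0
After 2 (tell()): offset=0
After 3 (read(3)): returned '7C7', offset=3
After 4 (read(6)): returned '0WC5I5', offset=9
After 5 (read(5)): returned 'JOX0G', offset=14
After 6 (read(4)): returned 'QHK0', offset=18
After 7 (read(2)): returned 'YP', offset=20
After 8 (seek(-2, CUR)): offset=18

Answer: 18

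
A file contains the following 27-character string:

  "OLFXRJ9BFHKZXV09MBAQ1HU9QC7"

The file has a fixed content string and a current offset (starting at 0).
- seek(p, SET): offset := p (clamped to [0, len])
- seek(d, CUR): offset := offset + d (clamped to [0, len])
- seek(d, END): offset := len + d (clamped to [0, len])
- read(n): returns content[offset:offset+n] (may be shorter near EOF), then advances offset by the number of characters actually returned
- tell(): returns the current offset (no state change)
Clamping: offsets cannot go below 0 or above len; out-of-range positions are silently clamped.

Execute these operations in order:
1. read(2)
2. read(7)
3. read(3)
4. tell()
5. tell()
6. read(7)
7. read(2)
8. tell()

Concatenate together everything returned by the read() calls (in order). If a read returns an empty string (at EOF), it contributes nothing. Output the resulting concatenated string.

After 1 (read(2)): returned 'OL', offset=2
After 2 (read(7)): returned 'FXRJ9BF', offset=9
After 3 (read(3)): returned 'HKZ', offset=12
After 4 (tell()): offset=12
After 5 (tell()): offset=12
After 6 (read(7)): returned 'XV09MBA', offset=19
After 7 (read(2)): returned 'Q1', offset=21
After 8 (tell()): offset=21

Answer: OLFXRJ9BFHKZXV09MBAQ1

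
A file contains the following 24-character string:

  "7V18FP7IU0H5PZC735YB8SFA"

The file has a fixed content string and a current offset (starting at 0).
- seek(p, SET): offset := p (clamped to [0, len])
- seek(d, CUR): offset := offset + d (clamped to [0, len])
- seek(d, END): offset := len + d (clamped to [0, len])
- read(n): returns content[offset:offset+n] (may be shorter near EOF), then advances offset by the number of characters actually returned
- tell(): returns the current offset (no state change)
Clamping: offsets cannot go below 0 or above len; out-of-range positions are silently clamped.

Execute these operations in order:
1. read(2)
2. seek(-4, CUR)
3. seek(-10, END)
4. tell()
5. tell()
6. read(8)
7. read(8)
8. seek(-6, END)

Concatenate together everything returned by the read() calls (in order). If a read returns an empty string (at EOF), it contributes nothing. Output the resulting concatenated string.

After 1 (read(2)): returned '7V', offset=2
After 2 (seek(-4, CUR)): offset=0
After 3 (seek(-10, END)): offset=14
After 4 (tell()): offset=14
After 5 (tell()): offset=14
After 6 (read(8)): returned 'C735YB8S', offset=22
After 7 (read(8)): returned 'FA', offset=24
After 8 (seek(-6, END)): offset=18

Answer: 7VC735YB8SFA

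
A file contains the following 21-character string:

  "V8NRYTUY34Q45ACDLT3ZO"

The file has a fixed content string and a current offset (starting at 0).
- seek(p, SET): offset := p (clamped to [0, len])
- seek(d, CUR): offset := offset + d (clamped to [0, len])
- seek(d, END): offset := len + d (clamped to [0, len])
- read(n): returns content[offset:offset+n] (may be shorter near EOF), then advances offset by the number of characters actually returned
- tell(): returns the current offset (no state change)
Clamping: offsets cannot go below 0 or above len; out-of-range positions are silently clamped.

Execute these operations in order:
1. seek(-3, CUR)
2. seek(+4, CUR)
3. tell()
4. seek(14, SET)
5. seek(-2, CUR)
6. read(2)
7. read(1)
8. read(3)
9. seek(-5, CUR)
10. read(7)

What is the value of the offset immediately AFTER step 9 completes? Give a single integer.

After 1 (seek(-3, CUR)): offset=0
After 2 (seek(+4, CUR)): offset=4
After 3 (tell()): offset=4
After 4 (seek(14, SET)): offset=14
After 5 (seek(-2, CUR)): offset=12
After 6 (read(2)): returned '5A', offset=14
After 7 (read(1)): returned 'C', offset=15
After 8 (read(3)): returned 'DLT', offset=18
After 9 (seek(-5, CUR)): offset=13

Answer: 13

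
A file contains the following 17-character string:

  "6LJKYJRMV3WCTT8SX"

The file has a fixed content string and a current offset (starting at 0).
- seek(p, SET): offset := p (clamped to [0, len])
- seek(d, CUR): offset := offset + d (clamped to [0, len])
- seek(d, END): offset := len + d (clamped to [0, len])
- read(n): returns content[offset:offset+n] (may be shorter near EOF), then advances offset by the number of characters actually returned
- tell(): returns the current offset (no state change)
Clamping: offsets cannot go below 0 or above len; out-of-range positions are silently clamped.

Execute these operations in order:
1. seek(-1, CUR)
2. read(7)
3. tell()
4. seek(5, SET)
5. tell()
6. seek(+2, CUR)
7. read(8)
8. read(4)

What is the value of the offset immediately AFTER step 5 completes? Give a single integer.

After 1 (seek(-1, CUR)): offset=0
After 2 (read(7)): returned '6LJKYJR', offset=7
After 3 (tell()): offset=7
After 4 (seek(5, SET)): offset=5
After 5 (tell()): offset=5

Answer: 5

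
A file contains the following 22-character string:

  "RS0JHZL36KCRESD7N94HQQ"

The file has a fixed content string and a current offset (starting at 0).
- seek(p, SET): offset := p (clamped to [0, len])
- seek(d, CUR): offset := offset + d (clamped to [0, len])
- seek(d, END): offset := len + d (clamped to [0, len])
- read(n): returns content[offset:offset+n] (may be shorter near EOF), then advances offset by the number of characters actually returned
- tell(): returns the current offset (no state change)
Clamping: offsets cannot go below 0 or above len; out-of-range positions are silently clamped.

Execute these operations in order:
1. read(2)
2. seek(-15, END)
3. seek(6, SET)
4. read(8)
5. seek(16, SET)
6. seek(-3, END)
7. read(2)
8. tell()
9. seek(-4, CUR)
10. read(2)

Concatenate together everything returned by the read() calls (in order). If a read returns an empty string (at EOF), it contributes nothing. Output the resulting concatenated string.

Answer: RSL36KCRESHQ94

Derivation:
After 1 (read(2)): returned 'RS', offset=2
After 2 (seek(-15, END)): offset=7
After 3 (seek(6, SET)): offset=6
After 4 (read(8)): returned 'L36KCRES', offset=14
After 5 (seek(16, SET)): offset=16
After 6 (seek(-3, END)): offset=19
After 7 (read(2)): returned 'HQ', offset=21
After 8 (tell()): offset=21
After 9 (seek(-4, CUR)): offset=17
After 10 (read(2)): returned '94', offset=19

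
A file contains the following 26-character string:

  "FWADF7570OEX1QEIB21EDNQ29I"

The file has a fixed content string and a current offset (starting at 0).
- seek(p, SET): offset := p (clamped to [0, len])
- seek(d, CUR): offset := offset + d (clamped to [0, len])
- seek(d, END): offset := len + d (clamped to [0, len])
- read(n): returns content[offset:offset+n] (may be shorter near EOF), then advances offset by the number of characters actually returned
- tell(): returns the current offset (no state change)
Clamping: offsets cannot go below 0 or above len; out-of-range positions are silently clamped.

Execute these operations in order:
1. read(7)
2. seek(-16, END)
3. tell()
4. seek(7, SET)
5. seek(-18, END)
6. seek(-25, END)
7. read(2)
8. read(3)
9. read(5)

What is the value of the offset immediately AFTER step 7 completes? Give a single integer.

Answer: 3

Derivation:
After 1 (read(7)): returned 'FWADF75', offset=7
After 2 (seek(-16, END)): offset=10
After 3 (tell()): offset=10
After 4 (seek(7, SET)): offset=7
After 5 (seek(-18, END)): offset=8
After 6 (seek(-25, END)): offset=1
After 7 (read(2)): returned 'WA', offset=3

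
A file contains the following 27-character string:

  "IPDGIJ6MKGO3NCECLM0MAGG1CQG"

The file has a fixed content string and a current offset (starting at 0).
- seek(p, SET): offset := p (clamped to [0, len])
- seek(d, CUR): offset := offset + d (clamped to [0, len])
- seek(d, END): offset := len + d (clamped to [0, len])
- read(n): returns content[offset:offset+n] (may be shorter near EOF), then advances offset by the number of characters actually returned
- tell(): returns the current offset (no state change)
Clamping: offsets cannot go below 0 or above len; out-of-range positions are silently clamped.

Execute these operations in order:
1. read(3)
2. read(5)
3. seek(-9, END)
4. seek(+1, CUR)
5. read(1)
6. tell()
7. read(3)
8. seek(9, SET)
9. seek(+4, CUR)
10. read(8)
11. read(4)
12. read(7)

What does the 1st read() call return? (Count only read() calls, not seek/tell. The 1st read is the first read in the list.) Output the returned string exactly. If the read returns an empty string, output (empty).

After 1 (read(3)): returned 'IPD', offset=3
After 2 (read(5)): returned 'GIJ6M', offset=8
After 3 (seek(-9, END)): offset=18
After 4 (seek(+1, CUR)): offset=19
After 5 (read(1)): returned 'M', offset=20
After 6 (tell()): offset=20
After 7 (read(3)): returned 'AGG', offset=23
After 8 (seek(9, SET)): offset=9
After 9 (seek(+4, CUR)): offset=13
After 10 (read(8)): returned 'CECLM0MA', offset=21
After 11 (read(4)): returned 'GG1C', offset=25
After 12 (read(7)): returned 'QG', offset=27

Answer: IPD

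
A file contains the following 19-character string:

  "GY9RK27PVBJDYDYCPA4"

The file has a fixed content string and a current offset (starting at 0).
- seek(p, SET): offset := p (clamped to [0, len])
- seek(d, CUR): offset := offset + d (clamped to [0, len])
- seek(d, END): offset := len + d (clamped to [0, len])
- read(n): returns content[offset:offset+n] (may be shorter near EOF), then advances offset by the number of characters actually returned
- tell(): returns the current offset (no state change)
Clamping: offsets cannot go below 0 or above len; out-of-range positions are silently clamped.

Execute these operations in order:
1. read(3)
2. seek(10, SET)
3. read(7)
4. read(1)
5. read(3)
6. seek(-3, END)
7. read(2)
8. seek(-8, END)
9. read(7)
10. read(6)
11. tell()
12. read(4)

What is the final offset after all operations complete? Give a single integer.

After 1 (read(3)): returned 'GY9', offset=3
After 2 (seek(10, SET)): offset=10
After 3 (read(7)): returned 'JDYDYCP', offset=17
After 4 (read(1)): returned 'A', offset=18
After 5 (read(3)): returned '4', offset=19
After 6 (seek(-3, END)): offset=16
After 7 (read(2)): returned 'PA', offset=18
After 8 (seek(-8, END)): offset=11
After 9 (read(7)): returned 'DYDYCPA', offset=18
After 10 (read(6)): returned '4', offset=19
After 11 (tell()): offset=19
After 12 (read(4)): returned '', offset=19

Answer: 19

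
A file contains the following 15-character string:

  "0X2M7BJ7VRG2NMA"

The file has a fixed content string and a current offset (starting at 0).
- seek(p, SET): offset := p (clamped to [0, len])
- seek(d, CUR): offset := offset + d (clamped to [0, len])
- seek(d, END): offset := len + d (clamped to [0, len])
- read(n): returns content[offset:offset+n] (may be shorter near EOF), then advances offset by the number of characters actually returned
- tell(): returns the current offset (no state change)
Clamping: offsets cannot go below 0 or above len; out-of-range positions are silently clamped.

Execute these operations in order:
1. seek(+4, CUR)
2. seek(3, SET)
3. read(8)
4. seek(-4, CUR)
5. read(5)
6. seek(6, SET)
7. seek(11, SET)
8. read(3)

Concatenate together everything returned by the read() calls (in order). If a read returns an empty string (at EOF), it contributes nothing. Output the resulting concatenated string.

After 1 (seek(+4, CUR)): offset=4
After 2 (seek(3, SET)): offset=3
After 3 (read(8)): returned 'M7BJ7VRG', offset=11
After 4 (seek(-4, CUR)): offset=7
After 5 (read(5)): returned '7VRG2', offset=12
After 6 (seek(6, SET)): offset=6
After 7 (seek(11, SET)): offset=11
After 8 (read(3)): returned '2NM', offset=14

Answer: M7BJ7VRG7VRG22NM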